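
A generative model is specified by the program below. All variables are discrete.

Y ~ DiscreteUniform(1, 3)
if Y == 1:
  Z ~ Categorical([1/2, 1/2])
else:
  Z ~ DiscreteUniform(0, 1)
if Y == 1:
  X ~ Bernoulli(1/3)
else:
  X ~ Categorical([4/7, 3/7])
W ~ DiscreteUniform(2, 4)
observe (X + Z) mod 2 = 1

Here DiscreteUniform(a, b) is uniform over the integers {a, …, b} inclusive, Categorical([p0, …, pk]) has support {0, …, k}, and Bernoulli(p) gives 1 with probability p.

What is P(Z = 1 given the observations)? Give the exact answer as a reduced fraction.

P(Z = 1 | obs) = 38/63

Enumerate traces; 18 have nonzero weight after conditioning:
  (Y=1, Z=0, X=1, W=2) weight 1/54
  (Y=1, Z=0, X=1, W=3) weight 1/54
  (Y=1, Z=0, X=1, W=4) weight 1/54
  (Y=1, Z=1, X=0, W=2) weight 1/27
  (Y=1, Z=1, X=0, W=3) weight 1/27
  (Y=1, Z=1, X=0, W=4) weight 1/27
  (Y=2, Z=0, X=1, W=2) weight 1/42
  (Y=2, Z=0, X=1, W=3) weight 1/42
  … 10 more
Group by Z:
  weight(Z=0) = 25/126
  weight(Z=1) = 19/63
Total weight = 25/126 + 19/63 = 1/2
P(Z=0 | obs) = 25/126 / 1/2 = 25/63
P(Z=1 | obs) = 19/63 / 1/2 = 38/63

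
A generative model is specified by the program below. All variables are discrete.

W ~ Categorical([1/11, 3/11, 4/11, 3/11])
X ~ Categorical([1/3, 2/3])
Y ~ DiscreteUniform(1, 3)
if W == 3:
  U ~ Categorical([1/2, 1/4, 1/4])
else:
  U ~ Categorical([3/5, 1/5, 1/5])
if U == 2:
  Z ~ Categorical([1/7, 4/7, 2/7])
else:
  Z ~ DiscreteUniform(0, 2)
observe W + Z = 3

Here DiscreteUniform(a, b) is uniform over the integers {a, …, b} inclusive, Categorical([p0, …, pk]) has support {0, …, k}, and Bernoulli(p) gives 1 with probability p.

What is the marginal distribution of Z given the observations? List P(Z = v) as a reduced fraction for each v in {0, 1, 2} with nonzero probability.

P(Z=0) = 45/176, P(Z=1) = 5/11, P(Z=2) = 51/176

Enumerate traces; 54 have nonzero weight after conditioning:
  (W=1, X=0, Y=1, U=0, Z=2) weight 1/165
  (W=1, X=0, Y=1, U=1, Z=2) weight 1/495
  (W=1, X=0, Y=1, U=2, Z=2) weight 2/1155
  (W=1, X=0, Y=2, U=0, Z=2) weight 1/165
  (W=1, X=0, Y=2, U=1, Z=2) weight 1/495
  (W=1, X=0, Y=2, U=2, Z=2) weight 2/1155
  (W=1, X=0, Y=3, U=0, Z=2) weight 1/165
  (W=1, X=0, Y=3, U=1, Z=2) weight 1/495
  (W=2, X=0, Y=1, U=0, Z=1) weight 4/495
  (W=3, X=0, Y=1, U=0, Z=0) weight 1/198
  … 44 more
Group by Z:
  weight(Z=0) = 6/77
  weight(Z=1) = 32/231
  weight(Z=2) = 34/385
Total weight = 6/77 + 32/231 + 34/385 = 32/105
P(Z=0 | obs) = 6/77 / 32/105 = 45/176
P(Z=1 | obs) = 32/231 / 32/105 = 5/11
P(Z=2 | obs) = 34/385 / 32/105 = 51/176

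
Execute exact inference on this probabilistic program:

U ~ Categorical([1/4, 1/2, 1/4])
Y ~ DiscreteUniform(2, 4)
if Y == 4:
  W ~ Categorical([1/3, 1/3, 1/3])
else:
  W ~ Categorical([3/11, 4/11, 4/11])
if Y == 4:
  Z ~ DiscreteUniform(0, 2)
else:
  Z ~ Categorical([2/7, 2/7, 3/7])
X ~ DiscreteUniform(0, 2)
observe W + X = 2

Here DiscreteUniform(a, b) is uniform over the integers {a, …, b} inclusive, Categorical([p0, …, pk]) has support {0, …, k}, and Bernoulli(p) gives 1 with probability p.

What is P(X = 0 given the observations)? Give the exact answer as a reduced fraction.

Enumerate traces; 81 have nonzero weight after conditioning:
  (U=0, Y=2, W=0, Z=0, X=2) weight 1/462
  (U=0, Y=2, W=0, Z=1, X=2) weight 1/462
  (U=0, Y=2, W=0, Z=2, X=2) weight 1/308
  (U=0, Y=2, W=1, Z=0, X=1) weight 2/693
  (U=0, Y=2, W=1, Z=1, X=1) weight 2/693
  (U=0, Y=2, W=1, Z=2, X=1) weight 1/231
  (U=0, Y=2, W=2, Z=0, X=0) weight 2/693
  (U=0, Y=2, W=2, Z=1, X=0) weight 2/693
  … 73 more
Group by X:
  weight(X=0) = 35/297
  weight(X=1) = 35/297
  weight(X=2) = 29/297
Total weight = 35/297 + 35/297 + 29/297 = 1/3
P(X=0 | obs) = 35/297 / 1/3 = 35/99
P(X=1 | obs) = 35/297 / 1/3 = 35/99
P(X=2 | obs) = 29/297 / 1/3 = 29/99

P(X = 0 | obs) = 35/99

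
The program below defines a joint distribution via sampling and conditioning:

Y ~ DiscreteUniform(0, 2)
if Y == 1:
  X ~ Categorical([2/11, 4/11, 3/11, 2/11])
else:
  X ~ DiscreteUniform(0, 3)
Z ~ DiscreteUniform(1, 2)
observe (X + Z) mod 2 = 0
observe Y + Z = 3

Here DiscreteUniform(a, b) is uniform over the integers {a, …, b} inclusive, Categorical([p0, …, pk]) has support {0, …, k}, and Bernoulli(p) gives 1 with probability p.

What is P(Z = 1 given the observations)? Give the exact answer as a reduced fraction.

P(Z = 1 | obs) = 11/21

Enumerate traces; 4 have nonzero weight after conditioning:
  (Y=1, X=0, Z=2) weight 1/33
  (Y=1, X=2, Z=2) weight 1/22
  (Y=2, X=1, Z=1) weight 1/24
  (Y=2, X=3, Z=1) weight 1/24
Group by Z:
  weight(Z=1) = 1/12
  weight(Z=2) = 5/66
Total weight = 1/12 + 5/66 = 7/44
P(Z=1 | obs) = 1/12 / 7/44 = 11/21
P(Z=2 | obs) = 5/66 / 7/44 = 10/21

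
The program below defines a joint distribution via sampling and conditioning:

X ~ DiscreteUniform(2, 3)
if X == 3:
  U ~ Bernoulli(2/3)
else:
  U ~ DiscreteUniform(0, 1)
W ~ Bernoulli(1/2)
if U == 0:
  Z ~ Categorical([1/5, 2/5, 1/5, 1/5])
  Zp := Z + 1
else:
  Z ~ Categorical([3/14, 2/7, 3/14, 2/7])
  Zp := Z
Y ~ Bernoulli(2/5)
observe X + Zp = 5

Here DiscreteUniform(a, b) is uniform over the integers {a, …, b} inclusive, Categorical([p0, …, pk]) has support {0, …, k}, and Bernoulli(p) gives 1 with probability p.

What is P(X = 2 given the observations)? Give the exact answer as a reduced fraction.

Enumerate traces; 16 have nonzero weight after conditioning:
  (X=2, U=0, W=0, Z=2, Y=0) weight 3/200
  (X=2, U=0, W=0, Z=2, Y=1) weight 1/100
  (X=2, U=0, W=1, Z=2, Y=0) weight 3/200
  (X=2, U=0, W=1, Z=2, Y=1) weight 1/100
  (X=2, U=1, W=0, Z=3, Y=0) weight 3/140
  (X=2, U=1, W=0, Z=3, Y=1) weight 1/70
  (X=2, U=1, W=1, Z=3, Y=0) weight 3/140
  (X=2, U=1, W=1, Z=3, Y=1) weight 1/70
  (X=3, U=0, W=0, Z=1, Y=0) weight 1/50
  … 7 more
Group by X:
  weight(X=2) = 17/140
  weight(X=3) = 29/210
Total weight = 17/140 + 29/210 = 109/420
P(X=2 | obs) = 17/140 / 109/420 = 51/109
P(X=3 | obs) = 29/210 / 109/420 = 58/109

P(X = 2 | obs) = 51/109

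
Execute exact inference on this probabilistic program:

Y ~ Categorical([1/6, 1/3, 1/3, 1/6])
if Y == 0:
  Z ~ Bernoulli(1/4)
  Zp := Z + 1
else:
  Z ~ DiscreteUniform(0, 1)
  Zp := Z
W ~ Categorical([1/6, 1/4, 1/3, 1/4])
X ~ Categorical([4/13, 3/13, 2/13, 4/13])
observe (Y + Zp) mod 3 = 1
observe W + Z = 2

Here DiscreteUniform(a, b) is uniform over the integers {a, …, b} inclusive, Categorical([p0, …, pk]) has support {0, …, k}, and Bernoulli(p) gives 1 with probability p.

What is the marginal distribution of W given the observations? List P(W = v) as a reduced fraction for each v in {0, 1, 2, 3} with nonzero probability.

P(W=1) = 3/17, P(W=2) = 14/17

Enumerate traces; 12 have nonzero weight after conditioning:
  (Y=0, Z=0, W=2, X=0) weight 1/78
  (Y=0, Z=0, W=2, X=1) weight 1/104
  (Y=0, Z=0, W=2, X=2) weight 1/156
  (Y=0, Z=0, W=2, X=3) weight 1/78
  (Y=1, Z=0, W=2, X=0) weight 2/117
  (Y=1, Z=0, W=2, X=1) weight 1/78
  (Y=1, Z=0, W=2, X=2) weight 1/117
  (Y=1, Z=0, W=2, X=3) weight 2/117
  (Y=3, Z=1, W=1, X=0) weight 1/156
  … 3 more
Group by W:
  weight(W=1) = 1/48
  weight(W=2) = 7/72
Total weight = 1/48 + 7/72 = 17/144
P(W=1 | obs) = 1/48 / 17/144 = 3/17
P(W=2 | obs) = 7/72 / 17/144 = 14/17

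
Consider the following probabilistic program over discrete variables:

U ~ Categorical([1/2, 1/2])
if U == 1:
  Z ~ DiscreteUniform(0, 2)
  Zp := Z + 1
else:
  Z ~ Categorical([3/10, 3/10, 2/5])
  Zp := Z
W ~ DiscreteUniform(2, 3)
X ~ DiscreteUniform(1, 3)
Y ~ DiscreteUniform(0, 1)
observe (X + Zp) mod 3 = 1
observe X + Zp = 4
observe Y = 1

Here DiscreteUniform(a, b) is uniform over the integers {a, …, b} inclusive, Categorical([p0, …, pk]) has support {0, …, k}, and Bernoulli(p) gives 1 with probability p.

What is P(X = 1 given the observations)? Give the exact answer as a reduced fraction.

P(X = 1 | obs) = 10/51

Enumerate traces; 10 have nonzero weight after conditioning:
  (U=0, Z=1, W=2, X=3, Y=1) weight 1/80
  (U=0, Z=1, W=3, X=3, Y=1) weight 1/80
  (U=0, Z=2, W=2, X=2, Y=1) weight 1/60
  (U=0, Z=2, W=3, X=2, Y=1) weight 1/60
  (U=1, Z=0, W=2, X=3, Y=1) weight 1/72
  (U=1, Z=0, W=3, X=3, Y=1) weight 1/72
  (U=1, Z=1, W=2, X=2, Y=1) weight 1/72
  (U=1, Z=1, W=3, X=2, Y=1) weight 1/72
  (U=1, Z=2, W=2, X=1, Y=1) weight 1/72
  … 1 more
Group by X:
  weight(X=1) = 1/36
  weight(X=2) = 11/180
  weight(X=3) = 19/360
Total weight = 1/36 + 11/180 + 19/360 = 17/120
P(X=1 | obs) = 1/36 / 17/120 = 10/51
P(X=2 | obs) = 11/180 / 17/120 = 22/51
P(X=3 | obs) = 19/360 / 17/120 = 19/51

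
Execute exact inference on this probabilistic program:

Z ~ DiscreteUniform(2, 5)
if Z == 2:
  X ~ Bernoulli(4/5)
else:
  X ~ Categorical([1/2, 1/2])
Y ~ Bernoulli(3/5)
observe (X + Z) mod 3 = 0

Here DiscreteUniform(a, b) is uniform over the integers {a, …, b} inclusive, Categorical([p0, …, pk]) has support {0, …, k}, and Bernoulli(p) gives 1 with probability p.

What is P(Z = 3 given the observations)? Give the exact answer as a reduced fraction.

Enumerate traces; 6 have nonzero weight after conditioning:
  (Z=2, X=1, Y=0) weight 2/25
  (Z=2, X=1, Y=1) weight 3/25
  (Z=3, X=0, Y=0) weight 1/20
  (Z=3, X=0, Y=1) weight 3/40
  (Z=5, X=1, Y=0) weight 1/20
  (Z=5, X=1, Y=1) weight 3/40
Group by Z:
  weight(Z=2) = 1/5
  weight(Z=3) = 1/8
  weight(Z=5) = 1/8
Total weight = 1/5 + 1/8 + 1/8 = 9/20
P(Z=2 | obs) = 1/5 / 9/20 = 4/9
P(Z=3 | obs) = 1/8 / 9/20 = 5/18
P(Z=5 | obs) = 1/8 / 9/20 = 5/18

P(Z = 3 | obs) = 5/18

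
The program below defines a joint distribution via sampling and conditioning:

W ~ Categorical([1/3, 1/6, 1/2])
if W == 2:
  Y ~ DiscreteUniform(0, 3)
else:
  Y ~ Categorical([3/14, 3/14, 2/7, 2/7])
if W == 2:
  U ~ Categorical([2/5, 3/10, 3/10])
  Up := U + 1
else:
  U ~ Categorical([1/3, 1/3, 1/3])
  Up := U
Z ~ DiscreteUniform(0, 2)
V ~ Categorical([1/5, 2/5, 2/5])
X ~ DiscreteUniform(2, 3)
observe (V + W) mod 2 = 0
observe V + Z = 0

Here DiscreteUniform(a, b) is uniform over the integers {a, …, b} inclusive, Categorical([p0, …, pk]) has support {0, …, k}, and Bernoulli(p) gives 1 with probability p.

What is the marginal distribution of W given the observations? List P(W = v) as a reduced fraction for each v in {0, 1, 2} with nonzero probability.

Enumerate traces; 48 have nonzero weight after conditioning:
  (W=0, Y=0, U=0, Z=0, V=0, X=2) weight 1/1260
  (W=0, Y=0, U=0, Z=0, V=0, X=3) weight 1/1260
  (W=0, Y=0, U=1, Z=0, V=0, X=2) weight 1/1260
  (W=0, Y=0, U=1, Z=0, V=0, X=3) weight 1/1260
  (W=0, Y=0, U=2, Z=0, V=0, X=2) weight 1/1260
  (W=0, Y=0, U=2, Z=0, V=0, X=3) weight 1/1260
  (W=0, Y=1, U=0, Z=0, V=0, X=2) weight 1/1260
  (W=0, Y=1, U=0, Z=0, V=0, X=3) weight 1/1260
  (W=2, Y=0, U=0, Z=0, V=0, X=2) weight 1/600
  … 39 more
Group by W:
  weight(W=0) = 1/45
  weight(W=2) = 1/30
Total weight = 1/45 + 1/30 = 1/18
P(W=0 | obs) = 1/45 / 1/18 = 2/5
P(W=2 | obs) = 1/30 / 1/18 = 3/5

P(W=0) = 2/5, P(W=2) = 3/5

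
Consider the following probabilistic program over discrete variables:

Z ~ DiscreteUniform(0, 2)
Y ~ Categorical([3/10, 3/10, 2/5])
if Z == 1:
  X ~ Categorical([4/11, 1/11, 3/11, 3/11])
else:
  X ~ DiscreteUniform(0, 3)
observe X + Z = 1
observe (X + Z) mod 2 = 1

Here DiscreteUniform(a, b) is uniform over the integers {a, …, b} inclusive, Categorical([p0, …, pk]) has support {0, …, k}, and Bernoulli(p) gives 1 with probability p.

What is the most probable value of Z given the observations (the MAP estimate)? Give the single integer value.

Enumerate traces; 6 have nonzero weight after conditioning:
  (Z=0, Y=0, X=1) weight 1/40
  (Z=0, Y=1, X=1) weight 1/40
  (Z=0, Y=2, X=1) weight 1/30
  (Z=1, Y=0, X=0) weight 2/55
  (Z=1, Y=1, X=0) weight 2/55
  (Z=1, Y=2, X=0) weight 8/165
Group by Z:
  weight(Z=0) = 1/12
  weight(Z=1) = 4/33
Total weight = 1/12 + 4/33 = 9/44
P(Z=0 | obs) = 1/12 / 9/44 = 11/27
P(Z=1 | obs) = 4/33 / 9/44 = 16/27
argmax = 1

argmax_v P(Z = v | obs) = 1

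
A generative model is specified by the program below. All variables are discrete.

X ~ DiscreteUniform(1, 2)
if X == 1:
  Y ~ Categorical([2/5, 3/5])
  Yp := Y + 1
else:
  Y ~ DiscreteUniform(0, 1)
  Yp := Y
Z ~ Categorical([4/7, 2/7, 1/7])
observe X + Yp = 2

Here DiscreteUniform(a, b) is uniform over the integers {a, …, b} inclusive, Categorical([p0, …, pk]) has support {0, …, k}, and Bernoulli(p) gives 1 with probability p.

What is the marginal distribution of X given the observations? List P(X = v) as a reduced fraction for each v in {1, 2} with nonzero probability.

Enumerate traces; 6 have nonzero weight after conditioning:
  (X=1, Y=0, Z=0) weight 4/35
  (X=1, Y=0, Z=1) weight 2/35
  (X=1, Y=0, Z=2) weight 1/35
  (X=2, Y=0, Z=0) weight 1/7
  (X=2, Y=0, Z=1) weight 1/14
  (X=2, Y=0, Z=2) weight 1/28
Group by X:
  weight(X=1) = 1/5
  weight(X=2) = 1/4
Total weight = 1/5 + 1/4 = 9/20
P(X=1 | obs) = 1/5 / 9/20 = 4/9
P(X=2 | obs) = 1/4 / 9/20 = 5/9

P(X=1) = 4/9, P(X=2) = 5/9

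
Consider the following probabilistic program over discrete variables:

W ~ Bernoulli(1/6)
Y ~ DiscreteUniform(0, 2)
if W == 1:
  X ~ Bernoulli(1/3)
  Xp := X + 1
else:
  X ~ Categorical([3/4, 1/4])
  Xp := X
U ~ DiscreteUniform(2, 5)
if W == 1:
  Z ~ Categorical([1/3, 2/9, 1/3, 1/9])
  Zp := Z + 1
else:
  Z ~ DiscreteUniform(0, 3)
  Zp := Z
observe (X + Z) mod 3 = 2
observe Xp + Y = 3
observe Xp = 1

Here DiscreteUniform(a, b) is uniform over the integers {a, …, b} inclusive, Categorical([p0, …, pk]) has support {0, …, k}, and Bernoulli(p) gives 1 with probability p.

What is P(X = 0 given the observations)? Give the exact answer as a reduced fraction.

Enumerate traces; 8 have nonzero weight after conditioning:
  (W=0, Y=2, X=1, U=2, Z=1) weight 5/1152
  (W=0, Y=2, X=1, U=3, Z=1) weight 5/1152
  (W=0, Y=2, X=1, U=4, Z=1) weight 5/1152
  (W=0, Y=2, X=1, U=5, Z=1) weight 5/1152
  (W=1, Y=2, X=0, U=2, Z=2) weight 1/324
  (W=1, Y=2, X=0, U=3, Z=2) weight 1/324
  (W=1, Y=2, X=0, U=4, Z=2) weight 1/324
  (W=1, Y=2, X=0, U=5, Z=2) weight 1/324
Group by X:
  weight(X=0) = 1/81
  weight(X=1) = 5/288
Total weight = 1/81 + 5/288 = 77/2592
P(X=0 | obs) = 1/81 / 77/2592 = 32/77
P(X=1 | obs) = 5/288 / 77/2592 = 45/77

P(X = 0 | obs) = 32/77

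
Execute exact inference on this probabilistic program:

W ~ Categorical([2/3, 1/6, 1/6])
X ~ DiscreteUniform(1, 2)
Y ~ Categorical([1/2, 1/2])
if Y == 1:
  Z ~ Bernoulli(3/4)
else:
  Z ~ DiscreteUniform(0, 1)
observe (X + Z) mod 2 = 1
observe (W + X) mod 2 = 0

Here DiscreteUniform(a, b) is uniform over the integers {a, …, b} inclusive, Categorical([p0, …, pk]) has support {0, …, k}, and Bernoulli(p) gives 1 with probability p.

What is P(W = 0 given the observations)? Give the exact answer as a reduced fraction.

Enumerate traces; 6 have nonzero weight after conditioning:
  (W=0, X=2, Y=0, Z=1) weight 1/12
  (W=0, X=2, Y=1, Z=1) weight 1/8
  (W=1, X=1, Y=0, Z=0) weight 1/48
  (W=1, X=1, Y=1, Z=0) weight 1/96
  (W=2, X=2, Y=0, Z=1) weight 1/48
  (W=2, X=2, Y=1, Z=1) weight 1/32
Group by W:
  weight(W=0) = 5/24
  weight(W=1) = 1/32
  weight(W=2) = 5/96
Total weight = 5/24 + 1/32 + 5/96 = 7/24
P(W=0 | obs) = 5/24 / 7/24 = 5/7
P(W=1 | obs) = 1/32 / 7/24 = 3/28
P(W=2 | obs) = 5/96 / 7/24 = 5/28

P(W = 0 | obs) = 5/7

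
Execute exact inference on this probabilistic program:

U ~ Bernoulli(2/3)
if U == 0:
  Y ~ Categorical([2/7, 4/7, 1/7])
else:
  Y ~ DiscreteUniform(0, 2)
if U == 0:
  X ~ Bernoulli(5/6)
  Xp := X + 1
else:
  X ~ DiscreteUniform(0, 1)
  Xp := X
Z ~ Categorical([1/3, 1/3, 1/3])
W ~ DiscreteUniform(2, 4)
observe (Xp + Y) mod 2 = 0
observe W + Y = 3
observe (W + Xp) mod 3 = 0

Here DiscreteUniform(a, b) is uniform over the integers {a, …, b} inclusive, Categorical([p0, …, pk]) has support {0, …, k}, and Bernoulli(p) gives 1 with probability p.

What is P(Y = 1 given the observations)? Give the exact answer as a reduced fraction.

Enumerate traces; 9 have nonzero weight after conditioning:
  (U=0, Y=1, X=0, Z=0, W=2) weight 2/567
  (U=0, Y=1, X=0, Z=1, W=2) weight 2/567
  (U=0, Y=1, X=0, Z=2, W=2) weight 2/567
  (U=1, Y=0, X=0, Z=0, W=3) weight 1/81
  (U=1, Y=0, X=0, Z=1, W=3) weight 1/81
  (U=1, Y=0, X=0, Z=2, W=3) weight 1/81
  (U=1, Y=1, X=1, Z=0, W=2) weight 1/81
  (U=1, Y=1, X=1, Z=1, W=2) weight 1/81
  … 1 more
Group by Y:
  weight(Y=0) = 1/27
  weight(Y=1) = 1/21
Total weight = 1/27 + 1/21 = 16/189
P(Y=0 | obs) = 1/27 / 16/189 = 7/16
P(Y=1 | obs) = 1/21 / 16/189 = 9/16

P(Y = 1 | obs) = 9/16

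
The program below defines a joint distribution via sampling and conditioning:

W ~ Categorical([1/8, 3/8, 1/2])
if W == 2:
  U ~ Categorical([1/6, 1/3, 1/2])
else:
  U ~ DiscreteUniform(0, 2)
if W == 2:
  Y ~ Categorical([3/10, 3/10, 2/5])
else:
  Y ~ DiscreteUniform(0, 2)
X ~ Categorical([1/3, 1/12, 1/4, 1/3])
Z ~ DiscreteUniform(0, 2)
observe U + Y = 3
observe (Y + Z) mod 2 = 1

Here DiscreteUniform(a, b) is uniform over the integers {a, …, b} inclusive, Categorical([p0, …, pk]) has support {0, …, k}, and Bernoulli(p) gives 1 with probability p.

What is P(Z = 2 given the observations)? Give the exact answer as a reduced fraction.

Enumerate traces; 36 have nonzero weight after conditioning:
  (W=0, U=1, Y=2, X=0, Z=1) weight 1/648
  (W=0, U=1, Y=2, X=1, Z=1) weight 1/2592
  (W=0, U=1, Y=2, X=2, Z=1) weight 1/864
  (W=0, U=1, Y=2, X=3, Z=1) weight 1/648
  (W=0, U=2, Y=1, X=0, Z=0) weight 1/648
  (W=0, U=2, Y=1, X=0, Z=2) weight 1/648
  (W=0, U=2, Y=1, X=1, Z=0) weight 1/2592
  (W=0, U=2, Y=1, X=1, Z=2) weight 1/2592
  … 28 more
Group by Z:
  weight(Z=0) = 47/1080
  weight(Z=1) = 11/270
  weight(Z=2) = 47/1080
Total weight = 47/1080 + 11/270 + 47/1080 = 23/180
P(Z=0 | obs) = 47/1080 / 23/180 = 47/138
P(Z=1 | obs) = 11/270 / 23/180 = 22/69
P(Z=2 | obs) = 47/1080 / 23/180 = 47/138

P(Z = 2 | obs) = 47/138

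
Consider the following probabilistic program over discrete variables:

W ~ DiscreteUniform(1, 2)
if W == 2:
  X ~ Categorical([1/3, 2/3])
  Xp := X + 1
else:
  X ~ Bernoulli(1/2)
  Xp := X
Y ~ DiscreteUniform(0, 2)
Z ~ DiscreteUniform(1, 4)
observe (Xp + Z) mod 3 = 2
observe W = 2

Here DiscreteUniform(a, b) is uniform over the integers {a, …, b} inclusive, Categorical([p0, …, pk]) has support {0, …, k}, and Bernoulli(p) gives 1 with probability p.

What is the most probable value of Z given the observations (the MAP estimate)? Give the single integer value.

argmax_v P(Z = v | obs) = 3

Enumerate traces; 9 have nonzero weight after conditioning:
  (W=2, X=0, Y=0, Z=1) weight 1/72
  (W=2, X=0, Y=0, Z=4) weight 1/72
  (W=2, X=0, Y=1, Z=1) weight 1/72
  (W=2, X=0, Y=1, Z=4) weight 1/72
  (W=2, X=0, Y=2, Z=1) weight 1/72
  (W=2, X=0, Y=2, Z=4) weight 1/72
  (W=2, X=1, Y=0, Z=3) weight 1/36
  (W=2, X=1, Y=1, Z=3) weight 1/36
  … 1 more
Group by Z:
  weight(Z=1) = 1/24
  weight(Z=3) = 1/12
  weight(Z=4) = 1/24
Total weight = 1/24 + 1/12 + 1/24 = 1/6
P(Z=1 | obs) = 1/24 / 1/6 = 1/4
P(Z=3 | obs) = 1/12 / 1/6 = 1/2
P(Z=4 | obs) = 1/24 / 1/6 = 1/4
argmax = 3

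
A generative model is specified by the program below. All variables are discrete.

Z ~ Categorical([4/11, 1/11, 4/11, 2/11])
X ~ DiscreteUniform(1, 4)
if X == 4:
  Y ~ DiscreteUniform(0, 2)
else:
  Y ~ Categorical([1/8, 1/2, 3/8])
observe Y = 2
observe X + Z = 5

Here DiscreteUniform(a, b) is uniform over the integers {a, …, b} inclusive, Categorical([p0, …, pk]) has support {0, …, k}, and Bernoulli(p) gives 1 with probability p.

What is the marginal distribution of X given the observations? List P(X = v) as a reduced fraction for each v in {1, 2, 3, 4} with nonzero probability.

Enumerate traces; 3 have nonzero weight after conditioning:
  (Z=1, X=4, Y=2) weight 1/132
  (Z=2, X=3, Y=2) weight 3/88
  (Z=3, X=2, Y=2) weight 3/176
Group by X:
  weight(X=2) = 3/176
  weight(X=3) = 3/88
  weight(X=4) = 1/132
Total weight = 3/176 + 3/88 + 1/132 = 31/528
P(X=2 | obs) = 3/176 / 31/528 = 9/31
P(X=3 | obs) = 3/88 / 31/528 = 18/31
P(X=4 | obs) = 1/132 / 31/528 = 4/31

P(X=2) = 9/31, P(X=3) = 18/31, P(X=4) = 4/31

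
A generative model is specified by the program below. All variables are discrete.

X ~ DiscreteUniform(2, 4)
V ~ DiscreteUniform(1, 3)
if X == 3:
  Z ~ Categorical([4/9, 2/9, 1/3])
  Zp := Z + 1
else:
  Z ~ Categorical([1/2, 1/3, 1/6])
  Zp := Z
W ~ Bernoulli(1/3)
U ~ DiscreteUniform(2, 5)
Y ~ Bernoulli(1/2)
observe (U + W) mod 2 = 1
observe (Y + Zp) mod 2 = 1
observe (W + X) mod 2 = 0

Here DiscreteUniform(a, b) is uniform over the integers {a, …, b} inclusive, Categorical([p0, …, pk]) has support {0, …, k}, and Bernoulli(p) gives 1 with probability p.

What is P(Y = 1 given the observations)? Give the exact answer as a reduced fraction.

Enumerate traces; 54 have nonzero weight after conditioning:
  (X=2, V=1, Z=0, W=0, U=3, Y=1) weight 1/216
  (X=2, V=1, Z=0, W=0, U=5, Y=1) weight 1/216
  (X=2, V=1, Z=1, W=0, U=3, Y=0) weight 1/324
  (X=2, V=1, Z=1, W=0, U=5, Y=0) weight 1/324
  (X=2, V=1, Z=2, W=0, U=3, Y=1) weight 1/648
  (X=2, V=1, Z=2, W=0, U=5, Y=1) weight 1/648
  (X=2, V=2, Z=0, W=0, U=3, Y=1) weight 1/216
  (X=2, V=2, Z=0, W=0, U=5, Y=1) weight 1/216
  … 46 more
Group by Y:
  weight(Y=0) = 19/324
  weight(Y=1) = 13/162
Total weight = 19/324 + 13/162 = 5/36
P(Y=0 | obs) = 19/324 / 5/36 = 19/45
P(Y=1 | obs) = 13/162 / 5/36 = 26/45

P(Y = 1 | obs) = 26/45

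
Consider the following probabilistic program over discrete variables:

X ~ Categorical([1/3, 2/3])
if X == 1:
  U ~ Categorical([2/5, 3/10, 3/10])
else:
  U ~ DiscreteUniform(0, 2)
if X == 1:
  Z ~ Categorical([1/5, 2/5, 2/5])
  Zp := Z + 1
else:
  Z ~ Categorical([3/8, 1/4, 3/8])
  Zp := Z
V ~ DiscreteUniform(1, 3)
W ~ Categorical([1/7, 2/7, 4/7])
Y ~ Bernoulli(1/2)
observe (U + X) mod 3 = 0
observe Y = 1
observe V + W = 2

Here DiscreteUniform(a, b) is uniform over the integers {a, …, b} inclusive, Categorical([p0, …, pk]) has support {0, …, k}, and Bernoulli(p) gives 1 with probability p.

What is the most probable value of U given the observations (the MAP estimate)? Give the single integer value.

Enumerate traces; 12 have nonzero weight after conditioning:
  (X=0, U=0, Z=0, V=1, W=1, Y=1) weight 1/504
  (X=0, U=0, Z=0, V=2, W=0, Y=1) weight 1/1008
  (X=0, U=0, Z=1, V=1, W=1, Y=1) weight 1/756
  (X=0, U=0, Z=1, V=2, W=0, Y=1) weight 1/1512
  (X=0, U=0, Z=2, V=1, W=1, Y=1) weight 1/504
  (X=0, U=0, Z=2, V=2, W=0, Y=1) weight 1/1008
  (X=1, U=2, Z=0, V=1, W=1, Y=1) weight 1/525
  (X=1, U=2, Z=0, V=2, W=0, Y=1) weight 1/1050
  … 4 more
Group by U:
  weight(U=0) = 1/126
  weight(U=2) = 1/70
Total weight = 1/126 + 1/70 = 1/45
P(U=0 | obs) = 1/126 / 1/45 = 5/14
P(U=2 | obs) = 1/70 / 1/45 = 9/14
argmax = 2

argmax_v P(U = v | obs) = 2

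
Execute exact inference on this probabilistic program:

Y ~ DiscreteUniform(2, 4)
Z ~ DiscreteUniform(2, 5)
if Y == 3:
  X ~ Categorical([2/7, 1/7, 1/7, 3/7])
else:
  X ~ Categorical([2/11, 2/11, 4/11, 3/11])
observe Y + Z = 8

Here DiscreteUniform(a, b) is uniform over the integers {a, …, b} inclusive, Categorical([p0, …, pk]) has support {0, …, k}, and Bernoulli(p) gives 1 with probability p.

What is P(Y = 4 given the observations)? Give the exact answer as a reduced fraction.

Enumerate traces; 8 have nonzero weight after conditioning:
  (Y=3, Z=5, X=0) weight 1/42
  (Y=3, Z=5, X=1) weight 1/84
  (Y=3, Z=5, X=2) weight 1/84
  (Y=3, Z=5, X=3) weight 1/28
  (Y=4, Z=4, X=0) weight 1/66
  (Y=4, Z=4, X=1) weight 1/66
  (Y=4, Z=4, X=2) weight 1/33
  (Y=4, Z=4, X=3) weight 1/44
Group by Y:
  weight(Y=3) = 1/12
  weight(Y=4) = 1/12
Total weight = 1/12 + 1/12 = 1/6
P(Y=3 | obs) = 1/12 / 1/6 = 1/2
P(Y=4 | obs) = 1/12 / 1/6 = 1/2

P(Y = 4 | obs) = 1/2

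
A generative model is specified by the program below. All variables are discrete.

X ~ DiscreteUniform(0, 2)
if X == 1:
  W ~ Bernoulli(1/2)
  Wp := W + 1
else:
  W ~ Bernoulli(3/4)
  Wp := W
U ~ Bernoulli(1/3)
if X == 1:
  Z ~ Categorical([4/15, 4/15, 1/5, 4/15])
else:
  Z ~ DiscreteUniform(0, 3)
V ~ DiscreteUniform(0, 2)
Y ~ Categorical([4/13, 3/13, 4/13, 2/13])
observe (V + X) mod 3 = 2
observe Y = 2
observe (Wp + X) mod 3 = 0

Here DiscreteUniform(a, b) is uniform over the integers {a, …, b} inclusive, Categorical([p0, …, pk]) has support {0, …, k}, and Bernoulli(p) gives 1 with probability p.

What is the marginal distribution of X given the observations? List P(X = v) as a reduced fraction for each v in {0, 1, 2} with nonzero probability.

P(X=0) = 1/6, P(X=1) = 1/3, P(X=2) = 1/2

Enumerate traces; 24 have nonzero weight after conditioning:
  (X=0, W=0, U=0, Z=0, V=2, Y=2) weight 1/702
  (X=0, W=0, U=0, Z=1, V=2, Y=2) weight 1/702
  (X=0, W=0, U=0, Z=2, V=2, Y=2) weight 1/702
  (X=0, W=0, U=0, Z=3, V=2, Y=2) weight 1/702
  (X=0, W=0, U=1, Z=0, V=2, Y=2) weight 1/1404
  (X=0, W=0, U=1, Z=1, V=2, Y=2) weight 1/1404
  (X=0, W=0, U=1, Z=2, V=2, Y=2) weight 1/1404
  (X=0, W=0, U=1, Z=3, V=2, Y=2) weight 1/1404
  (X=1, W=1, U=0, Z=0, V=1, Y=2) weight 16/5265
  (X=2, W=1, U=0, Z=0, V=0, Y=2) weight 1/234
  … 14 more
Group by X:
  weight(X=0) = 1/117
  weight(X=1) = 2/117
  weight(X=2) = 1/39
Total weight = 1/117 + 2/117 + 1/39 = 2/39
P(X=0 | obs) = 1/117 / 2/39 = 1/6
P(X=1 | obs) = 2/117 / 2/39 = 1/3
P(X=2 | obs) = 1/39 / 2/39 = 1/2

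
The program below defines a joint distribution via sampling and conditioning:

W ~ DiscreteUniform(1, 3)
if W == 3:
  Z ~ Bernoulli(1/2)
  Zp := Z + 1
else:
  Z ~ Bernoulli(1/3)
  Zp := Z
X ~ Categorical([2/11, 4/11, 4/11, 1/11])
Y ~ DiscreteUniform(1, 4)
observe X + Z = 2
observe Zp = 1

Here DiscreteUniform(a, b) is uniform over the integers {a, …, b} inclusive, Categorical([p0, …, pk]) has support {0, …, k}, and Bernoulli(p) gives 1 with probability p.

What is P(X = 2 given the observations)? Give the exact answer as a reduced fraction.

Enumerate traces; 12 have nonzero weight after conditioning:
  (W=1, Z=1, X=1, Y=1) weight 1/99
  (W=1, Z=1, X=1, Y=2) weight 1/99
  (W=1, Z=1, X=1, Y=3) weight 1/99
  (W=1, Z=1, X=1, Y=4) weight 1/99
  (W=2, Z=1, X=1, Y=1) weight 1/99
  (W=2, Z=1, X=1, Y=2) weight 1/99
  (W=2, Z=1, X=1, Y=3) weight 1/99
  (W=2, Z=1, X=1, Y=4) weight 1/99
  (W=3, Z=0, X=2, Y=1) weight 1/66
  … 3 more
Group by X:
  weight(X=1) = 8/99
  weight(X=2) = 2/33
Total weight = 8/99 + 2/33 = 14/99
P(X=1 | obs) = 8/99 / 14/99 = 4/7
P(X=2 | obs) = 2/33 / 14/99 = 3/7

P(X = 2 | obs) = 3/7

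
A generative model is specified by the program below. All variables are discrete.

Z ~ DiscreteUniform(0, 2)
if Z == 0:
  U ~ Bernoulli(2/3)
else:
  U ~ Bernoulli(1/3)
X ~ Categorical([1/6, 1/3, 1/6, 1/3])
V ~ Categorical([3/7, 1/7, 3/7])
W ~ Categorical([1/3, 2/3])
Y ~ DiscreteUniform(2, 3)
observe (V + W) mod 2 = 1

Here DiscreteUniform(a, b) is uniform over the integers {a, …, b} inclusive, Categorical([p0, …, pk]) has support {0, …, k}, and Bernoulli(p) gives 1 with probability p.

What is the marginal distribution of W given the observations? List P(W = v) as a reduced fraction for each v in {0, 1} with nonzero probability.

Enumerate traces; 144 have nonzero weight after conditioning:
  (Z=0, U=0, X=0, V=0, W=1, Y=2) weight 1/378
  (Z=0, U=0, X=0, V=0, W=1, Y=3) weight 1/378
  (Z=0, U=0, X=0, V=1, W=0, Y=2) weight 1/2268
  (Z=0, U=0, X=0, V=1, W=0, Y=3) weight 1/2268
  (Z=0, U=0, X=0, V=2, W=1, Y=2) weight 1/378
  (Z=0, U=0, X=0, V=2, W=1, Y=3) weight 1/378
  (Z=0, U=0, X=1, V=0, W=1, Y=2) weight 1/189
  (Z=0, U=0, X=1, V=0, W=1, Y=3) weight 1/189
  … 136 more
Group by W:
  weight(W=0) = 1/21
  weight(W=1) = 4/7
Total weight = 1/21 + 4/7 = 13/21
P(W=0 | obs) = 1/21 / 13/21 = 1/13
P(W=1 | obs) = 4/7 / 13/21 = 12/13

P(W=0) = 1/13, P(W=1) = 12/13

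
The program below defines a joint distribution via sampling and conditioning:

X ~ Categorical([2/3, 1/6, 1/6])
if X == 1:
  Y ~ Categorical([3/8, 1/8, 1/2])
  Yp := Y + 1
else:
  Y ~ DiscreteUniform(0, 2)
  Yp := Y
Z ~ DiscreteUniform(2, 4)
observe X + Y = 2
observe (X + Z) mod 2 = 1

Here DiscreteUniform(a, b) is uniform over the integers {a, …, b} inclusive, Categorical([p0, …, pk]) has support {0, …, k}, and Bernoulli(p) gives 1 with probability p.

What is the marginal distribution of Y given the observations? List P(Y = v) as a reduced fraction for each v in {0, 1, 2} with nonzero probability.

Enumerate traces; 4 have nonzero weight after conditioning:
  (X=0, Y=2, Z=3) weight 2/27
  (X=1, Y=1, Z=2) weight 1/144
  (X=1, Y=1, Z=4) weight 1/144
  (X=2, Y=0, Z=3) weight 1/54
Group by Y:
  weight(Y=0) = 1/54
  weight(Y=1) = 1/72
  weight(Y=2) = 2/27
Total weight = 1/54 + 1/72 + 2/27 = 23/216
P(Y=0 | obs) = 1/54 / 23/216 = 4/23
P(Y=1 | obs) = 1/72 / 23/216 = 3/23
P(Y=2 | obs) = 2/27 / 23/216 = 16/23

P(Y=0) = 4/23, P(Y=1) = 3/23, P(Y=2) = 16/23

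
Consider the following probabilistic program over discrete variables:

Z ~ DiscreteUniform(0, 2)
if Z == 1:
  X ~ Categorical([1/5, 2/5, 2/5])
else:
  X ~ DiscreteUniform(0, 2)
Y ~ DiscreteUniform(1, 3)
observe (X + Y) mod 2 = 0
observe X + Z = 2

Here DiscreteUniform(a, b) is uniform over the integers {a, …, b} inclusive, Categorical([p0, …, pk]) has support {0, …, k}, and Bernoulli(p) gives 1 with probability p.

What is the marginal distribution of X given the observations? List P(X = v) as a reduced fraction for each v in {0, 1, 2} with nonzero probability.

P(X=0) = 5/22, P(X=1) = 6/11, P(X=2) = 5/22

Enumerate traces; 4 have nonzero weight after conditioning:
  (Z=0, X=2, Y=2) weight 1/27
  (Z=1, X=1, Y=1) weight 2/45
  (Z=1, X=1, Y=3) weight 2/45
  (Z=2, X=0, Y=2) weight 1/27
Group by X:
  weight(X=0) = 1/27
  weight(X=1) = 4/45
  weight(X=2) = 1/27
Total weight = 1/27 + 4/45 + 1/27 = 22/135
P(X=0 | obs) = 1/27 / 22/135 = 5/22
P(X=1 | obs) = 4/45 / 22/135 = 6/11
P(X=2 | obs) = 1/27 / 22/135 = 5/22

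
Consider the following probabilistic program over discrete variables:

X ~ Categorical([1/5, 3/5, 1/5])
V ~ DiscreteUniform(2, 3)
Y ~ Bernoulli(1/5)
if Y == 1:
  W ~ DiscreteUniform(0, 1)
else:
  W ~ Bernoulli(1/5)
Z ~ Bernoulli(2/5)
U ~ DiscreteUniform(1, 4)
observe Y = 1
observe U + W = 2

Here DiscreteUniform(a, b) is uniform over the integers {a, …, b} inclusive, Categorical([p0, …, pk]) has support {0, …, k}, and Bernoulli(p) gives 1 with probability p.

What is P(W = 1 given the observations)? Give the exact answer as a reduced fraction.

Enumerate traces; 24 have nonzero weight after conditioning:
  (X=0, V=2, Y=1, W=0, Z=0, U=2) weight 3/2000
  (X=0, V=2, Y=1, W=0, Z=1, U=2) weight 1/1000
  (X=0, V=2, Y=1, W=1, Z=0, U=1) weight 3/2000
  (X=0, V=2, Y=1, W=1, Z=1, U=1) weight 1/1000
  (X=0, V=3, Y=1, W=0, Z=0, U=2) weight 3/2000
  (X=0, V=3, Y=1, W=0, Z=1, U=2) weight 1/1000
  (X=0, V=3, Y=1, W=1, Z=0, U=1) weight 3/2000
  (X=0, V=3, Y=1, W=1, Z=1, U=1) weight 1/1000
  … 16 more
Group by W:
  weight(W=0) = 1/40
  weight(W=1) = 1/40
Total weight = 1/40 + 1/40 = 1/20
P(W=0 | obs) = 1/40 / 1/20 = 1/2
P(W=1 | obs) = 1/40 / 1/20 = 1/2

P(W = 1 | obs) = 1/2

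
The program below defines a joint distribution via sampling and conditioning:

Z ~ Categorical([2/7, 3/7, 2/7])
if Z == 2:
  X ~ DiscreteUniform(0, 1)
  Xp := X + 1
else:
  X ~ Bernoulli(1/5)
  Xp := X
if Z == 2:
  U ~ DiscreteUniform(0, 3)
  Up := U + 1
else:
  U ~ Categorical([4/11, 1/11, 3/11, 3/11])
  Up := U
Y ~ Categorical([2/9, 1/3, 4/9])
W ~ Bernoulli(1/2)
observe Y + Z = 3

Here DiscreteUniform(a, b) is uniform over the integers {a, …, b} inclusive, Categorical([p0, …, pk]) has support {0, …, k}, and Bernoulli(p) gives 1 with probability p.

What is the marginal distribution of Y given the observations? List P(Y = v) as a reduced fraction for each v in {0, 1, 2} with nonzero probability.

Enumerate traces; 32 have nonzero weight after conditioning:
  (Z=1, X=0, U=0, Y=2, W=0) weight 32/1155
  (Z=1, X=0, U=0, Y=2, W=1) weight 32/1155
  (Z=1, X=0, U=1, Y=2, W=0) weight 8/1155
  (Z=1, X=0, U=1, Y=2, W=1) weight 8/1155
  (Z=1, X=0, U=2, Y=2, W=0) weight 8/385
  (Z=1, X=0, U=2, Y=2, W=1) weight 8/385
  (Z=1, X=0, U=3, Y=2, W=0) weight 8/385
  (Z=1, X=0, U=3, Y=2, W=1) weight 8/385
  (Z=2, X=0, U=0, Y=1, W=0) weight 1/168
  … 23 more
Group by Y:
  weight(Y=1) = 2/21
  weight(Y=2) = 4/21
Total weight = 2/21 + 4/21 = 2/7
P(Y=1 | obs) = 2/21 / 2/7 = 1/3
P(Y=2 | obs) = 4/21 / 2/7 = 2/3

P(Y=1) = 1/3, P(Y=2) = 2/3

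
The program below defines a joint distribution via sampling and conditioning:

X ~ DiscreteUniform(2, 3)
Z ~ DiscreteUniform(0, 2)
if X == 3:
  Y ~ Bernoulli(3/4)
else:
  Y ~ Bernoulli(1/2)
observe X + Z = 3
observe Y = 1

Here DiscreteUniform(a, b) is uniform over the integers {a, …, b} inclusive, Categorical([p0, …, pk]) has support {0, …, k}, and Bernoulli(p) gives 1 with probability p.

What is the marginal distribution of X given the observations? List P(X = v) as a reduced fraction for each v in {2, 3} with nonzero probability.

Enumerate traces; 2 have nonzero weight after conditioning:
  (X=2, Z=1, Y=1) weight 1/12
  (X=3, Z=0, Y=1) weight 1/8
Group by X:
  weight(X=2) = 1/12
  weight(X=3) = 1/8
Total weight = 1/12 + 1/8 = 5/24
P(X=2 | obs) = 1/12 / 5/24 = 2/5
P(X=3 | obs) = 1/8 / 5/24 = 3/5

P(X=2) = 2/5, P(X=3) = 3/5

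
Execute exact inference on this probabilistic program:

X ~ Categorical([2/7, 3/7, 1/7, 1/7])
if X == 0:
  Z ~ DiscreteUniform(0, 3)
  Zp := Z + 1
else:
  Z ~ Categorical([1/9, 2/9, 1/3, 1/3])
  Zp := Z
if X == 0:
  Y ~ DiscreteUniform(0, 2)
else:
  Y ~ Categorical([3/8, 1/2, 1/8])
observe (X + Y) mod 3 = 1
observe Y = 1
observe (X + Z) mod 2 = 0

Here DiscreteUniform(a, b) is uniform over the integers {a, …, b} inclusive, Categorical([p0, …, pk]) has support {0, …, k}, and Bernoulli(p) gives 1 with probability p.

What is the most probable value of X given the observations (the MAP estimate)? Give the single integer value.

argmax_v P(X = v | obs) = 0

Enumerate traces; 4 have nonzero weight after conditioning:
  (X=0, Z=0, Y=1) weight 1/42
  (X=0, Z=2, Y=1) weight 1/42
  (X=3, Z=1, Y=1) weight 1/63
  (X=3, Z=3, Y=1) weight 1/42
Group by X:
  weight(X=0) = 1/21
  weight(X=3) = 5/126
Total weight = 1/21 + 5/126 = 11/126
P(X=0 | obs) = 1/21 / 11/126 = 6/11
P(X=3 | obs) = 5/126 / 11/126 = 5/11
argmax = 0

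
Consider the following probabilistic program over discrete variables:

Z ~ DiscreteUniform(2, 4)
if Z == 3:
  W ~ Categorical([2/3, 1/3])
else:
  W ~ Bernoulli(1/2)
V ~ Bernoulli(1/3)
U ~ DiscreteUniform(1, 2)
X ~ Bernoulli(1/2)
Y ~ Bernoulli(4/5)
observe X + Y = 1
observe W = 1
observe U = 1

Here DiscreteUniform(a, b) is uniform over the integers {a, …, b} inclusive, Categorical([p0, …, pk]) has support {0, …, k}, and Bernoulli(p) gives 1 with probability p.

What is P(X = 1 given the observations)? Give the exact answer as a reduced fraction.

Enumerate traces; 12 have nonzero weight after conditioning:
  (Z=2, W=1, V=0, U=1, X=0, Y=1) weight 1/45
  (Z=2, W=1, V=0, U=1, X=1, Y=0) weight 1/180
  (Z=2, W=1, V=1, U=1, X=0, Y=1) weight 1/90
  (Z=2, W=1, V=1, U=1, X=1, Y=0) weight 1/360
  (Z=3, W=1, V=0, U=1, X=0, Y=1) weight 2/135
  (Z=3, W=1, V=0, U=1, X=1, Y=0) weight 1/270
  (Z=3, W=1, V=1, U=1, X=0, Y=1) weight 1/135
  (Z=3, W=1, V=1, U=1, X=1, Y=0) weight 1/540
  … 4 more
Group by X:
  weight(X=0) = 4/45
  weight(X=1) = 1/45
Total weight = 4/45 + 1/45 = 1/9
P(X=0 | obs) = 4/45 / 1/9 = 4/5
P(X=1 | obs) = 1/45 / 1/9 = 1/5

P(X = 1 | obs) = 1/5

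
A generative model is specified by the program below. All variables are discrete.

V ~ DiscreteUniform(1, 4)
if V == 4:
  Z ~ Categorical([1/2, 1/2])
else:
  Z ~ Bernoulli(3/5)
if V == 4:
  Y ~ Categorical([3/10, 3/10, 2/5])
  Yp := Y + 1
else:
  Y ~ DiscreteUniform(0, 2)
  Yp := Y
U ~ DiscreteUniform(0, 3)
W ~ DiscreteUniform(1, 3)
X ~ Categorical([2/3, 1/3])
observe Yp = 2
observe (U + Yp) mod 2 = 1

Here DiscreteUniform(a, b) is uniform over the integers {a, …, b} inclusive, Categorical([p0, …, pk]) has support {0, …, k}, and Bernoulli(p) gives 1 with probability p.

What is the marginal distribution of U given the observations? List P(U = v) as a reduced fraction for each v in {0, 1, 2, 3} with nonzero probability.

P(U=1) = 1/2, P(U=3) = 1/2

Enumerate traces; 96 have nonzero weight after conditioning:
  (V=1, Z=0, Y=2, U=1, W=1, X=0) weight 1/540
  (V=1, Z=0, Y=2, U=1, W=1, X=1) weight 1/1080
  (V=1, Z=0, Y=2, U=1, W=2, X=0) weight 1/540
  (V=1, Z=0, Y=2, U=1, W=2, X=1) weight 1/1080
  (V=1, Z=0, Y=2, U=1, W=3, X=0) weight 1/540
  (V=1, Z=0, Y=2, U=1, W=3, X=1) weight 1/1080
  (V=1, Z=0, Y=2, U=3, W=1, X=0) weight 1/540
  (V=1, Z=0, Y=2, U=3, W=1, X=1) weight 1/1080
  … 88 more
Group by U:
  weight(U=1) = 13/160
  weight(U=3) = 13/160
Total weight = 13/160 + 13/160 = 13/80
P(U=1 | obs) = 13/160 / 13/80 = 1/2
P(U=3 | obs) = 13/160 / 13/80 = 1/2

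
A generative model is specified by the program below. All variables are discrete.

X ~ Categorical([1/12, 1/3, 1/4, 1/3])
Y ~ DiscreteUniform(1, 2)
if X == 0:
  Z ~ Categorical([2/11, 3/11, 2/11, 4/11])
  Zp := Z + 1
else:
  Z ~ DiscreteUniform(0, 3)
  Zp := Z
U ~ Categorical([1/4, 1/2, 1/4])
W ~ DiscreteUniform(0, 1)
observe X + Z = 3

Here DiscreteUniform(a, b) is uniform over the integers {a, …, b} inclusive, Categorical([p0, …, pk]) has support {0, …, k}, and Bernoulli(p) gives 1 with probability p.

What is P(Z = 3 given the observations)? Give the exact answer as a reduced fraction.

P(Z = 3 | obs) = 16/137

Enumerate traces; 48 have nonzero weight after conditioning:
  (X=0, Y=1, Z=3, U=0, W=0) weight 1/528
  (X=0, Y=1, Z=3, U=0, W=1) weight 1/528
  (X=0, Y=1, Z=3, U=1, W=0) weight 1/264
  (X=0, Y=1, Z=3, U=1, W=1) weight 1/264
  (X=0, Y=1, Z=3, U=2, W=0) weight 1/528
  (X=0, Y=1, Z=3, U=2, W=1) weight 1/528
  (X=0, Y=2, Z=3, U=0, W=0) weight 1/528
  (X=0, Y=2, Z=3, U=0, W=1) weight 1/528
  (X=1, Y=1, Z=2, U=0, W=0) weight 1/192
  (X=2, Y=1, Z=1, U=0, W=0) weight 1/256
  … 38 more
Group by Z:
  weight(Z=0) = 1/12
  weight(Z=1) = 1/16
  weight(Z=2) = 1/12
  weight(Z=3) = 1/33
Total weight = 1/12 + 1/16 + 1/12 + 1/33 = 137/528
P(Z=0 | obs) = 1/12 / 137/528 = 44/137
P(Z=1 | obs) = 1/16 / 137/528 = 33/137
P(Z=2 | obs) = 1/12 / 137/528 = 44/137
P(Z=3 | obs) = 1/33 / 137/528 = 16/137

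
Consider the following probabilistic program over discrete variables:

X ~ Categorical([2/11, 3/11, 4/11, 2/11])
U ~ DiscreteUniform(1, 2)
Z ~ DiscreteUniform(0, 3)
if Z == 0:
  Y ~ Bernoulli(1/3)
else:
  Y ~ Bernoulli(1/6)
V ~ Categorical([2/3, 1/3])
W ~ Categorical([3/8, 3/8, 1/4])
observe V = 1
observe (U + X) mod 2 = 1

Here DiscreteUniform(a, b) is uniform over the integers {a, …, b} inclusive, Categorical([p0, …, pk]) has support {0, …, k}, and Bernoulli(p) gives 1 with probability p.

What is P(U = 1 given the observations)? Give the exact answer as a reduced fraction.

Enumerate traces; 96 have nonzero weight after conditioning:
  (X=0, U=1, Z=0, Y=0, V=1, W=0) weight 1/528
  (X=0, U=1, Z=0, Y=0, V=1, W=1) weight 1/528
  (X=0, U=1, Z=0, Y=0, V=1, W=2) weight 1/792
  (X=0, U=1, Z=0, Y=1, V=1, W=0) weight 1/1056
  (X=0, U=1, Z=0, Y=1, V=1, W=1) weight 1/1056
  (X=0, U=1, Z=0, Y=1, V=1, W=2) weight 1/1584
  (X=0, U=1, Z=1, Y=0, V=1, W=0) weight 5/2112
  (X=0, U=1, Z=1, Y=0, V=1, W=1) weight 5/2112
  (X=1, U=2, Z=0, Y=0, V=1, W=0) weight 1/352
  … 87 more
Group by U:
  weight(U=1) = 1/11
  weight(U=2) = 5/66
Total weight = 1/11 + 5/66 = 1/6
P(U=1 | obs) = 1/11 / 1/6 = 6/11
P(U=2 | obs) = 5/66 / 1/6 = 5/11

P(U = 1 | obs) = 6/11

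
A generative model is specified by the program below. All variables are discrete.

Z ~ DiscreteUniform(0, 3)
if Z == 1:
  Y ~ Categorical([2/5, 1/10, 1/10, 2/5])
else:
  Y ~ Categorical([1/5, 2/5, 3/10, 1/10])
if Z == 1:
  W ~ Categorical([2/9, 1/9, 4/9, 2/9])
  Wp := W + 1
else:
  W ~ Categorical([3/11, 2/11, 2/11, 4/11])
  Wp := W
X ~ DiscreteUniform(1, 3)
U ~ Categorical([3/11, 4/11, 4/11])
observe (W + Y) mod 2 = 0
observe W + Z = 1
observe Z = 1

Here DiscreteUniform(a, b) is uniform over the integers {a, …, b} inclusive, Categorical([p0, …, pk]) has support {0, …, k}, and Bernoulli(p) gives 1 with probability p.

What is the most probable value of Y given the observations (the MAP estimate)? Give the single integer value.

argmax_v P(Y = v | obs) = 0

Enumerate traces; 18 have nonzero weight after conditioning:
  (Z=1, Y=0, W=0, X=1, U=0) weight 1/495
  (Z=1, Y=0, W=0, X=1, U=1) weight 4/1485
  (Z=1, Y=0, W=0, X=1, U=2) weight 4/1485
  (Z=1, Y=0, W=0, X=2, U=0) weight 1/495
  (Z=1, Y=0, W=0, X=2, U=1) weight 4/1485
  (Z=1, Y=0, W=0, X=2, U=2) weight 4/1485
  (Z=1, Y=0, W=0, X=3, U=0) weight 1/495
  (Z=1, Y=0, W=0, X=3, U=1) weight 4/1485
  (Z=1, Y=2, W=0, X=1, U=0) weight 1/1980
  … 9 more
Group by Y:
  weight(Y=0) = 1/45
  weight(Y=2) = 1/180
Total weight = 1/45 + 1/180 = 1/36
P(Y=0 | obs) = 1/45 / 1/36 = 4/5
P(Y=2 | obs) = 1/180 / 1/36 = 1/5
argmax = 0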